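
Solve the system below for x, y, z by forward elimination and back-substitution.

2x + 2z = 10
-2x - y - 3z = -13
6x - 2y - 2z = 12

Forward elimination on [A|b]:
R2 <- R2 - (-1)*R1:  [  0  -1  -1  -3 ]
R3 <- R3 - (3)*R1:  [   0   -2   -8  -18 ]
R3 <- R3 - (2)*R2:  [   0    0   -6  -12 ]
Row echelon form:
[ 2   0   2  |   10 ]
[ 0  -1  -1  |   -3 ]
[ 0   0  -6  |  -12 ]
Back-substitution:
z = (-12) / -6 = 2
y = (-3 - (-1)*(2)) / -1 = 1
x = (10 - (2)*(2)) / 2 = 3

(3, 1, 2)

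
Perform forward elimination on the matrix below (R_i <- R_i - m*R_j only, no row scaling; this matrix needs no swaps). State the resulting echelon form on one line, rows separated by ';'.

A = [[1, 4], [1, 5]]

Forward elimination:
R2 <- R2 - (1)*R1:  [ 0  1 ]
Row echelon form:
[ 1  4 ]
[ 0  1 ]

REF = [1 4; 0 1]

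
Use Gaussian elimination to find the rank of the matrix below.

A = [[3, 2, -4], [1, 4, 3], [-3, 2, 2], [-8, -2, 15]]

rank(A) = 3

Row reduction:
R2 <- R2 - (1/3)*R1:  [    0  10/3  13/3 ]
R3 <- R3 - (-1)*R1:  [  0   4  -2 ]
R4 <- R4 - (-8/3)*R1:  [    0  10/3  13/3 ]
R3 <- R3 - (6/5)*R2:  [     0      0  -36/5 ]
R4 <- R4 - (1)*R2:  [ 0  0  0 ]
Row echelon form:
[ 3     2     -4 ]
[ 0  10/3   13/3 ]
[ 0     0  -36/5 ]
[ 0     0      0 ]
Nonzero rows / pivot columns: 3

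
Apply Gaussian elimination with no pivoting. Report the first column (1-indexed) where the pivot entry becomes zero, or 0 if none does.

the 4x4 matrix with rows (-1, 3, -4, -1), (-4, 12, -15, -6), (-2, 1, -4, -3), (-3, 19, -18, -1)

Naive forward elimination:
R2 <- R2 - (4)*R1:  [  0   0   1  -2 ]
R3 <- R3 - (2)*R1:  [  0  -5   4  -1 ]
R4 <- R4 - (3)*R1:  [  0  10  -6   2 ]
Matrix at this point:
[ -1   3  -4  -1 ]
[  0   0   1  -2 ]
[  0  -5   4  -1 ]
[  0  10  -6   2 ]
Pivot entry (2,2) is zero but row 3 has -5 in column 2 -> naive elimination stops; a row interchange (e.g. R2 <-> R3) would be required here.

first zero-pivot column = 2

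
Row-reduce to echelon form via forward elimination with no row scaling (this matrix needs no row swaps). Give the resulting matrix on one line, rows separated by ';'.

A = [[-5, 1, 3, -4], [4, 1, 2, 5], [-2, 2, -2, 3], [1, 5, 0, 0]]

REF = [-5 1 3 -4; 0 9/5 22/5 9/5; 0 0 -64/9 3; 0 0 0 -711/64]

Forward elimination:
R2 <- R2 - (-4/5)*R1:  [    0   9/5  22/5   9/5 ]
R3 <- R3 - (2/5)*R1:  [     0    8/5  -16/5   23/5 ]
R4 <- R4 - (-1/5)*R1:  [    0  26/5   3/5  -4/5 ]
R3 <- R3 - (8/9)*R2:  [     0      0  -64/9      3 ]
R4 <- R4 - (26/9)*R2:  [      0       0  -109/9      -6 ]
R4 <- R4 - (109/64)*R3:  [       0        0        0  -711/64 ]
Row echelon form:
[ -5    1      3       -4 ]
[  0  9/5   22/5      9/5 ]
[  0    0  -64/9        3 ]
[  0    0      0  -711/64 ]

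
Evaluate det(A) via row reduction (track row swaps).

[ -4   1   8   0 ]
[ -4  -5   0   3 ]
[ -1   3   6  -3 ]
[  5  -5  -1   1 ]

Forward elimination:
R2 <- R2 - (1)*R1:  [  0  -6  -8   3 ]
R3 <- R3 - (1/4)*R1:  [    0  11/4     4    -3 ]
R4 <- R4 - (-5/4)*R1:  [     0  -15/4      9      1 ]
R3 <- R3 - (-11/24)*R2:  [     0      0    1/3  -13/8 ]
R4 <- R4 - (5/8)*R2:  [    0     0    14  -7/8 ]
R4 <- R4 - (42)*R3:  [     0      0      0  539/8 ]
Upper-triangular form:
[ -4   1    8      0 ]
[  0  -6   -8      3 ]
[  0   0  1/3  -13/8 ]
[  0   0    0  539/8 ]
det(A) = (-1)^0 * (-4) * (-6) * (1/3) * (539/8) = 539  (0 row swaps -> sign +1)

det(A) = 539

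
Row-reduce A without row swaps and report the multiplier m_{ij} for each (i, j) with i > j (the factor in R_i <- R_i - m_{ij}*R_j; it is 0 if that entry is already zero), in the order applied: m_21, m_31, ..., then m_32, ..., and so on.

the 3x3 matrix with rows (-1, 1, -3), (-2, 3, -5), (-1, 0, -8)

Forward elimination:
R2 <- R2 - (2)*R1:  [ 0  1  1 ]
R3 <- R3 - (1)*R1:  [  0  -1  -5 ]
R3 <- R3 - (-1)*R2:  [  0   0  -4 ]
Multipliers (in order of application): m_{21} = 2, m_{31} = 1, m_{32} = -1

multipliers: 2, 1, -1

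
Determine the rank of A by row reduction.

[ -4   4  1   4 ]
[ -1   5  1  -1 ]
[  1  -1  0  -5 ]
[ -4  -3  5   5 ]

rank(A) = 4

Row reduction:
R2 <- R2 - (1/4)*R1:  [   0    4  3/4   -2 ]
R3 <- R3 - (-1/4)*R1:  [   0    0  1/4   -4 ]
R4 <- R4 - (1)*R1:  [  0  -7   4   1 ]
R4 <- R4 - (-7/4)*R2:  [     0      0  85/16   -5/2 ]
R4 <- R4 - (85/4)*R3:  [     0      0      0  165/2 ]
Row echelon form:
[ -4  4    1      4 ]
[  0  4  3/4     -2 ]
[  0  0  1/4     -4 ]
[  0  0    0  165/2 ]
Nonzero rows / pivot columns: 4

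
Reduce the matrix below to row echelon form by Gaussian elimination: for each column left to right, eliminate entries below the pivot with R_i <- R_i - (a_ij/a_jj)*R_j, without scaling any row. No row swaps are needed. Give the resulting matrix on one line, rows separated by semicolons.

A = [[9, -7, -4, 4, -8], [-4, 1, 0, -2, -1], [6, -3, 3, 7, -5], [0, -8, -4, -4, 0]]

REF = [9 -7 -4 4 -8; 0 -19/9 -16/9 -2/9 -41/9; 0 0 81/19 79/19 -62/19; 0 0 0 -472/81 1568/81]

Forward elimination:
R2 <- R2 - (-4/9)*R1:  [     0  -19/9  -16/9   -2/9  -41/9 ]
R3 <- R3 - (2/3)*R1:  [    0   5/3  17/3  13/3   1/3 ]
R3 <- R3 - (-15/19)*R2:  [      0       0   81/19   79/19  -62/19 ]
R4 <- R4 - (72/19)*R2:  [      0       0   52/19  -60/19  328/19 ]
R4 <- R4 - (52/81)*R3:  [       0        0        0  -472/81  1568/81 ]
Row echelon form:
[ 9     -7     -4        4       -8 ]
[ 0  -19/9  -16/9     -2/9    -41/9 ]
[ 0      0  81/19    79/19   -62/19 ]
[ 0      0      0  -472/81  1568/81 ]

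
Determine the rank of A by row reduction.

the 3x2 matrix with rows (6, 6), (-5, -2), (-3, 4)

rank(A) = 2

Row reduction:
R2 <- R2 - (-5/6)*R1:  [ 0  3 ]
R3 <- R3 - (-1/2)*R1:  [ 0  7 ]
R3 <- R3 - (7/3)*R2:  [ 0  0 ]
Row echelon form:
[ 6  6 ]
[ 0  3 ]
[ 0  0 ]
Nonzero rows / pivot columns: 2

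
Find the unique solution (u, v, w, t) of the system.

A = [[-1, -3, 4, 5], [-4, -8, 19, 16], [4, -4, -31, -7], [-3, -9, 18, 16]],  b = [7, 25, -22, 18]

Forward elimination on [A|b]:
R2 <- R2 - (4)*R1:  [  0   4   3  -4  -3 ]
R3 <- R3 - (-4)*R1:  [   0  -16  -15   13    6 ]
R4 <- R4 - (3)*R1:  [  0   0   6   1  -3 ]
R3 <- R3 - (-4)*R2:  [  0   0  -3  -3  -6 ]
R4 <- R4 - (-2)*R3:  [   0    0    0   -5  -15 ]
Row echelon form:
[ -1  -3   4   5  |    7 ]
[  0   4   3  -4  |   -3 ]
[  0   0  -3  -3  |   -6 ]
[  0   0   0  -5  |  -15 ]
Back-substitution:
t = (-15) / -5 = 3
w = (-6 - (-3)*(3)) / -3 = -1
v = (-3 - (3)*(-1) - (-4)*(3)) / 4 = 3
u = (7 - (-3)*(3) - (4)*(-1) - (5)*(3)) / -1 = -5

(-5, 3, -1, 3)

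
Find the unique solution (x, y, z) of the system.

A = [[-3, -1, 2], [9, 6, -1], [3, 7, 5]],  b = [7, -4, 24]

Forward elimination on [A|b]:
R2 <- R2 - (-3)*R1:  [  0   3   5  17 ]
R3 <- R3 - (-1)*R1:  [  0   6   7  31 ]
R3 <- R3 - (2)*R2:  [  0   0  -3  -3 ]
Row echelon form:
[ -3  -1   2  |   7 ]
[  0   3   5  |  17 ]
[  0   0  -3  |  -3 ]
Back-substitution:
z = (-3) / -3 = 1
y = (17 - (5)*(1)) / 3 = 4
x = (7 - (-1)*(4) - (2)*(1)) / -3 = -3

(-3, 4, 1)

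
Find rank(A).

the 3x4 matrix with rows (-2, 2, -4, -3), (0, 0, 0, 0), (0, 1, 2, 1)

Row reduction:
R2 <-> R3   (pivot in column 2 was zero)
[ -2  2  -4  -3 ]
[  0  1   2   1 ]
[  0  0   0   0 ]
Row echelon form:
[ -2  2  -4  -3 ]
[  0  1   2   1 ]
[  0  0   0   0 ]
Nonzero rows / pivot columns: 2

rank(A) = 2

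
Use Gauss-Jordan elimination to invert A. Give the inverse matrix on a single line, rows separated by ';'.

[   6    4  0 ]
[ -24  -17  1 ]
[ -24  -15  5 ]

Gauss-Jordan on [A | I]:
R1 <- (1/6)*R1:  [   1  2/3    0  |  1/6    0    0 ]
R2 <- R2 - (-24)*R1:  [  0  -1   1  |   4   1   0 ]
R3 <- R3 - (-24)*R1:  [ 0  1  5  |  4  0  1 ]
R2 <- (1/-1)*R2:  [  0   1  -1  |  -4  -1   0 ]
R1 <- R1 - (2/3)*R2:  [    1     0   2/3  |  17/6   2/3     0 ]
R3 <- R3 - (1)*R2:  [ 0  0  6  |  8  1  1 ]
R3 <- (1/6)*R3:  [   0    0    1  |  4/3  1/6  1/6 ]
R1 <- R1 - (2/3)*R3:  [     1      0      0  |  35/18    5/9   -1/9 ]
R2 <- R2 - (-1)*R3:  [    0     1     0  |  -8/3  -5/6   1/6 ]
Right block of [I | A^{-1}] is the inverse:
[ 35/18   5/9  -1/9 ]
[  -8/3  -5/6   1/6 ]
[   4/3   1/6   1/6 ]

inverse = [35/18 5/9 -1/9; -8/3 -5/6 1/6; 4/3 1/6 1/6]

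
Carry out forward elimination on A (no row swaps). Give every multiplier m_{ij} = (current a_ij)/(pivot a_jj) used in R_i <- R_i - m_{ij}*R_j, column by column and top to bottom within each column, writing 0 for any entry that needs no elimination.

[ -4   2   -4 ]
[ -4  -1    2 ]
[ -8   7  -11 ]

Forward elimination:
R2 <- R2 - (1)*R1:  [  0  -3   6 ]
R3 <- R3 - (2)*R1:  [  0   3  -3 ]
R3 <- R3 - (-1)*R2:  [ 0  0  3 ]
Multipliers (in order of application): m_{21} = 1, m_{31} = 2, m_{32} = -1

multipliers: 1, 2, -1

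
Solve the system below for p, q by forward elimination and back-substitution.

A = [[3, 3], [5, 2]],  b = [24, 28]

Forward elimination on [A|b]:
R2 <- R2 - (5/3)*R1:  [   0   -3  -12 ]
Row echelon form:
[ 3   3  |   24 ]
[ 0  -3  |  -12 ]
Back-substitution:
q = (-12) / -3 = 4
p = (24 - (3)*(4)) / 3 = 4

(4, 4)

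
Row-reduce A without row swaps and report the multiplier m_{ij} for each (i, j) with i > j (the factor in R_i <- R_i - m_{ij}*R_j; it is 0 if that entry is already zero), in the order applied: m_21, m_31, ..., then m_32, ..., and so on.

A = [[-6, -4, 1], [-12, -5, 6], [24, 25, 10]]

Forward elimination:
R2 <- R2 - (2)*R1:  [ 0  3  4 ]
R3 <- R3 - (-4)*R1:  [  0   9  14 ]
R3 <- R3 - (3)*R2:  [ 0  0  2 ]
Multipliers (in order of application): m_{21} = 2, m_{31} = -4, m_{32} = 3

multipliers: 2, -4, 3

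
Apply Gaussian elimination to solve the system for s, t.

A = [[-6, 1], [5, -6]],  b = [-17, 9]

Forward elimination on [A|b]:
R2 <- R2 - (-5/6)*R1:  [     0  -31/6  -31/6 ]
Row echelon form:
[ -6      1  |    -17 ]
[  0  -31/6  |  -31/6 ]
Back-substitution:
t = (-31/6) / (-31/6) = 1
s = (-17 - (1)*(1)) / -6 = 3

(3, 1)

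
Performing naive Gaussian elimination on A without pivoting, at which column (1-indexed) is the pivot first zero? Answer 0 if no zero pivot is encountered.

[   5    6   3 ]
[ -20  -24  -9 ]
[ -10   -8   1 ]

first zero-pivot column = 2

Naive forward elimination:
R2 <- R2 - (-4)*R1:  [ 0  0  3 ]
R3 <- R3 - (-2)*R1:  [ 0  4  7 ]
Matrix at this point:
[ 5  6  3 ]
[ 0  0  3 ]
[ 0  4  7 ]
Pivot entry (2,2) is zero but row 3 has 4 in column 2 -> naive elimination stops; a row interchange (e.g. R2 <-> R3) would be required here.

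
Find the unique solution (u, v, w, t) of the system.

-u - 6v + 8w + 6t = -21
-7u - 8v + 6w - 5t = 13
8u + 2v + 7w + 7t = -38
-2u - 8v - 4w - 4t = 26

(-1, -1, -2, -2)

Forward elimination on [A|b]:
R2 <- R2 - (7)*R1:  [   0   34  -50  -47  160 ]
R3 <- R3 - (-8)*R1:  [    0   -46    71    55  -206 ]
R4 <- R4 - (2)*R1:  [   0    4  -20  -16   68 ]
R3 <- R3 - (-23/17)*R2:  [       0        0    57/17  -146/17   178/17 ]
R4 <- R4 - (2/17)*R2:  [       0        0  -240/17  -178/17   836/17 ]
R4 <- R4 - (-80/19)*R3:  [       0        0        0  -886/19  1772/19 ]
Row echelon form:
[ -1  -6      8        6  |      -21 ]
[  0  34    -50      -47  |      160 ]
[  0   0  57/17  -146/17  |   178/17 ]
[  0   0      0  -886/19  |  1772/19 ]
Back-substitution:
t = (1772/19) / (-886/19) = -2
w = (178/17 - (-146/17)*(-2)) / (57/17) = -2
v = (160 - (-50)*(-2) - (-47)*(-2)) / 34 = -1
u = (-21 - (-6)*(-1) - (8)*(-2) - (6)*(-2)) / -1 = -1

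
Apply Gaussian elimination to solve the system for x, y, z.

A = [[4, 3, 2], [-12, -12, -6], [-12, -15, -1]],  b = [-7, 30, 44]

Forward elimination on [A|b]:
R2 <- R2 - (-3)*R1:  [  0  -3   0   9 ]
R3 <- R3 - (-3)*R1:  [  0  -6   5  23 ]
R3 <- R3 - (2)*R2:  [ 0  0  5  5 ]
Row echelon form:
[ 4   3  2  |  -7 ]
[ 0  -3  0  |   9 ]
[ 0   0  5  |   5 ]
Back-substitution:
z = (5) / 5 = 1
y = (9) / -3 = -3
x = (-7 - (3)*(-3) - (2)*(1)) / 4 = 0

(0, -3, 1)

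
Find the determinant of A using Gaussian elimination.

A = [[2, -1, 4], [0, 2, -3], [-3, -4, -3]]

det(A) = -21

Forward elimination:
R3 <- R3 - (-3/2)*R1:  [     0  -11/2      3 ]
R3 <- R3 - (-11/4)*R2:  [     0      0  -21/4 ]
Upper-triangular form:
[ 2  -1      4 ]
[ 0   2     -3 ]
[ 0   0  -21/4 ]
det(A) = (-1)^0 * (2) * (2) * (-21/4) = -21  (0 row swaps -> sign +1)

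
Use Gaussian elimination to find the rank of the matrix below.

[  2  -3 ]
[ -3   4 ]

Row reduction:
R2 <- R2 - (-3/2)*R1:  [    0  -1/2 ]
Row echelon form:
[ 2    -3 ]
[ 0  -1/2 ]
Nonzero rows / pivot columns: 2

rank(A) = 2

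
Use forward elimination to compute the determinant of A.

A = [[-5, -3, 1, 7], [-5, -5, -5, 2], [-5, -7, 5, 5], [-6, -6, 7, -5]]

det(A) = -2224

Forward elimination:
R2 <- R2 - (1)*R1:  [  0  -2  -6  -5 ]
R3 <- R3 - (1)*R1:  [  0  -4   4  -2 ]
R4 <- R4 - (6/5)*R1:  [     0  -12/5   29/5  -67/5 ]
R3 <- R3 - (2)*R2:  [  0   0  16   8 ]
R4 <- R4 - (6/5)*R2:  [     0      0     13  -37/5 ]
R4 <- R4 - (13/16)*R3:  [       0        0        0  -139/10 ]
Upper-triangular form:
[ -5  -3   1        7 ]
[  0  -2  -6       -5 ]
[  0   0  16        8 ]
[  0   0   0  -139/10 ]
det(A) = (-1)^0 * (-5) * (-2) * (16) * (-139/10) = -2224  (0 row swaps -> sign +1)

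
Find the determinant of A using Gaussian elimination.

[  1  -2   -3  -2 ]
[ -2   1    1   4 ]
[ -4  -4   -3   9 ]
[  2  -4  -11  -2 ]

Forward elimination:
R2 <- R2 - (-2)*R1:  [  0  -3  -5   0 ]
R3 <- R3 - (-4)*R1:  [   0  -12  -15    1 ]
R4 <- R4 - (2)*R1:  [  0   0  -5   2 ]
R3 <- R3 - (4)*R2:  [ 0  0  5  1 ]
R4 <- R4 - (-1)*R3:  [ 0  0  0  3 ]
Upper-triangular form:
[ 1  -2  -3  -2 ]
[ 0  -3  -5   0 ]
[ 0   0   5   1 ]
[ 0   0   0   3 ]
det(A) = (-1)^0 * (1) * (-3) * (5) * (3) = -45  (0 row swaps -> sign +1)

det(A) = -45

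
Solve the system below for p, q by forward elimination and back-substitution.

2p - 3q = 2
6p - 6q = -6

(-5, -4)

Forward elimination on [A|b]:
R2 <- R2 - (3)*R1:  [   0    3  -12 ]
Row echelon form:
[ 2  -3  |    2 ]
[ 0   3  |  -12 ]
Back-substitution:
q = (-12) / 3 = -4
p = (2 - (-3)*(-4)) / 2 = -5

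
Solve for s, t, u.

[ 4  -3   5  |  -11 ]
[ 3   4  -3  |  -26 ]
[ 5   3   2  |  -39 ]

Forward elimination on [A|b]:
R2 <- R2 - (3/4)*R1:  [     0   25/4  -27/4  -71/4 ]
R3 <- R3 - (5/4)*R1:  [      0    27/4   -17/4  -101/4 ]
R3 <- R3 - (27/25)*R2:  [       0        0    76/25  -152/25 ]
Row echelon form:
[ 4    -3      5  |      -11 ]
[ 0  25/4  -27/4  |    -71/4 ]
[ 0     0  76/25  |  -152/25 ]
Back-substitution:
u = (-152/25) / (76/25) = -2
t = (-71/4 - (-27/4)*(-2)) / (25/4) = -5
s = (-11 - (-3)*(-5) - (5)*(-2)) / 4 = -4

(-4, -5, -2)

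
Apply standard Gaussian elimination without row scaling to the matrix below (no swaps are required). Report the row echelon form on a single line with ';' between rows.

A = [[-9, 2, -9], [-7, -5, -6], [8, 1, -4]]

REF = [-9 2 -9; 0 -59/9 1; 0 0 -683/59]

Forward elimination:
R2 <- R2 - (7/9)*R1:  [     0  -59/9      1 ]
R3 <- R3 - (-8/9)*R1:  [    0  25/9   -12 ]
R3 <- R3 - (-25/59)*R2:  [       0        0  -683/59 ]
Row echelon form:
[ -9      2       -9 ]
[  0  -59/9        1 ]
[  0      0  -683/59 ]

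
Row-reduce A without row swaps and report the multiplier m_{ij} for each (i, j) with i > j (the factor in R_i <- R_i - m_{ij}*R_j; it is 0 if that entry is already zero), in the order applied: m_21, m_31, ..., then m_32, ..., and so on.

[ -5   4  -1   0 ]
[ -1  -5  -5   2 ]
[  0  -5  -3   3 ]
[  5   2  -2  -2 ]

multipliers: 1/5, 0, -1, 25/29, -30/29, -7

Forward elimination:
R2 <- R2 - (1/5)*R1:  [     0  -29/5  -24/5      2 ]
R3: entry in column 1 is already 0 -> m_{31} = 0 (no row operation needed)
R4 <- R4 - (-1)*R1:  [  0   6  -3  -2 ]
R3 <- R3 - (25/29)*R2:  [     0      0  33/29  37/29 ]
R4 <- R4 - (-30/29)*R2:  [       0        0  -231/29     2/29 ]
R4 <- R4 - (-7)*R3:  [ 0  0  0  9 ]
Multipliers (in order of application): m_{21} = 1/5, m_{31} = 0, m_{41} = -1, m_{32} = 25/29, m_{42} = -30/29, m_{43} = -7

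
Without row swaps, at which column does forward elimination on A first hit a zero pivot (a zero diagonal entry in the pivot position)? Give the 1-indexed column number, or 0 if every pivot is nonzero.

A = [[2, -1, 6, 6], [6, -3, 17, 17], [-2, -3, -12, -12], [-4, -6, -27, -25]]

Naive forward elimination:
R2 <- R2 - (3)*R1:  [  0   0  -1  -1 ]
R3 <- R3 - (-1)*R1:  [  0  -4  -6  -6 ]
R4 <- R4 - (-2)*R1:  [   0   -8  -15  -13 ]
Matrix at this point:
[ 2  -1    6    6 ]
[ 0   0   -1   -1 ]
[ 0  -4   -6   -6 ]
[ 0  -8  -15  -13 ]
Pivot entry (2,2) is zero but row 3 has -4 in column 2 -> naive elimination stops; a row interchange (e.g. R2 <-> R3) would be required here.

first zero-pivot column = 2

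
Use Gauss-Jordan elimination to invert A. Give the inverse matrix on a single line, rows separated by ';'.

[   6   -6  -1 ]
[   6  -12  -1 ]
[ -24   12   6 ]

Gauss-Jordan on [A | I]:
R1 <- (1/6)*R1:  [    1    -1  -1/6  |   1/6     0     0 ]
R2 <- R2 - (6)*R1:  [  0  -6   0  |  -1   1   0 ]
R3 <- R3 - (-24)*R1:  [   0  -12    2  |    4    0    1 ]
R2 <- (1/-6)*R2:  [    0     1     0  |   1/6  -1/6     0 ]
R1 <- R1 - (-1)*R2:  [    1     0  -1/6  |   1/3  -1/6     0 ]
R3 <- R3 - (-12)*R2:  [  0   0   2  |   6  -2   1 ]
R3 <- (1/2)*R3:  [   0    0    1  |    3   -1  1/2 ]
R1 <- R1 - (-1/6)*R3:  [    1     0     0  |   5/6  -1/3  1/12 ]
Right block of [I | A^{-1}] is the inverse:
[ 5/6  -1/3  1/12 ]
[ 1/6  -1/6     0 ]
[   3    -1   1/2 ]

inverse = [5/6 -1/3 1/12; 1/6 -1/6 0; 3 -1 1/2]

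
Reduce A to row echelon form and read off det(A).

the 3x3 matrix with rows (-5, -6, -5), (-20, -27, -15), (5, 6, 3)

det(A) = -30

Forward elimination:
R2 <- R2 - (4)*R1:  [  0  -3   5 ]
R3 <- R3 - (-1)*R1:  [  0   0  -2 ]
Upper-triangular form:
[ -5  -6  -5 ]
[  0  -3   5 ]
[  0   0  -2 ]
det(A) = (-1)^0 * (-5) * (-3) * (-2) = -30  (0 row swaps -> sign +1)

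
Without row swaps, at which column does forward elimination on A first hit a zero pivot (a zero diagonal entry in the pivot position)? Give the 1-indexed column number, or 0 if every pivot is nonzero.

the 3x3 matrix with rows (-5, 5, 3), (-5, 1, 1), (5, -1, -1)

first zero-pivot column = 3

Naive forward elimination:
R2 <- R2 - (1)*R1:  [  0  -4  -2 ]
R3 <- R3 - (-1)*R1:  [ 0  4  2 ]
R3 <- R3 - (-1)*R2:  [ 0  0  0 ]
Matrix at this point:
[ -5   5   3 ]
[  0  -4  -2 ]
[  0   0   0 ]
Pivot entry (3,3) in the last row is zero and there are no rows below to swap with -> zero pivot in column 3 (A is singular).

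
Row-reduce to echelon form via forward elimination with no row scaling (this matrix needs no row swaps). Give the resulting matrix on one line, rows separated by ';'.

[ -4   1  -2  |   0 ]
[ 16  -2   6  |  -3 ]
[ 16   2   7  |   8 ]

REF = [-4 1 -2 0; 0 2 -2 -3; 0 0 5 17]

Forward elimination:
R2 <- R2 - (-4)*R1:  [  0   2  -2  -3 ]
R3 <- R3 - (-4)*R1:  [  0   6  -1   8 ]
R3 <- R3 - (3)*R2:  [  0   0   5  17 ]
Row echelon form:
[ -4  1  -2  |   0 ]
[  0  2  -2  |  -3 ]
[  0  0   5  |  17 ]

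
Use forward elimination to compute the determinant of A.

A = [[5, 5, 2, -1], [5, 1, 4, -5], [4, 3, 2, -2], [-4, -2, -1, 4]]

det(A) = -4

Forward elimination:
R2 <- R2 - (1)*R1:  [  0  -4   2  -4 ]
R3 <- R3 - (4/5)*R1:  [    0    -1   2/5  -6/5 ]
R4 <- R4 - (-4/5)*R1:  [    0     2   3/5  16/5 ]
R3 <- R3 - (1/4)*R2:  [     0      0  -1/10   -1/5 ]
R4 <- R4 - (-1/2)*R2:  [   0    0  8/5  6/5 ]
R4 <- R4 - (-16)*R3:  [  0   0   0  -2 ]
Upper-triangular form:
[ 5   5      2    -1 ]
[ 0  -4      2    -4 ]
[ 0   0  -1/10  -1/5 ]
[ 0   0      0    -2 ]
det(A) = (-1)^0 * (5) * (-4) * (-1/10) * (-2) = -4  (0 row swaps -> sign +1)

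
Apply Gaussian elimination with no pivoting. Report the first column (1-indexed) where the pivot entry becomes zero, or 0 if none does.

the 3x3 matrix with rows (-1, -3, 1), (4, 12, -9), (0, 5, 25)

Naive forward elimination:
R2 <- R2 - (-4)*R1:  [  0   0  -5 ]
Matrix at this point:
[ -1  -3   1 ]
[  0   0  -5 ]
[  0   5  25 ]
Pivot entry (2,2) is zero but row 3 has 5 in column 2 -> naive elimination stops; a row interchange (e.g. R2 <-> R3) would be required here.

first zero-pivot column = 2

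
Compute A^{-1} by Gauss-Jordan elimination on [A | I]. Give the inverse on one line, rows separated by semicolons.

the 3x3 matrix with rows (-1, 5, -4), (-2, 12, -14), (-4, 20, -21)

inverse = [14/5 5/2 -11/5; 7/5 1/2 -3/5; 4/5 0 -1/5]

Gauss-Jordan on [A | I]:
R1 <- (1/-1)*R1:  [  1  -5   4  |  -1   0   0 ]
R2 <- R2 - (-2)*R1:  [  0   2  -6  |  -2   1   0 ]
R3 <- R3 - (-4)*R1:  [  0   0  -5  |  -4   0   1 ]
R2 <- (1/2)*R2:  [   0    1   -3  |   -1  1/2    0 ]
R1 <- R1 - (-5)*R2:  [   1    0  -11  |   -6  5/2    0 ]
R3 <- (1/-5)*R3:  [    0     0     1  |   4/5     0  -1/5 ]
R1 <- R1 - (-11)*R3:  [     1      0      0  |   14/5    5/2  -11/5 ]
R2 <- R2 - (-3)*R3:  [    0     1     0  |   7/5   1/2  -3/5 ]
Right block of [I | A^{-1}] is the inverse:
[ 14/5  5/2  -11/5 ]
[  7/5  1/2   -3/5 ]
[  4/5    0   -1/5 ]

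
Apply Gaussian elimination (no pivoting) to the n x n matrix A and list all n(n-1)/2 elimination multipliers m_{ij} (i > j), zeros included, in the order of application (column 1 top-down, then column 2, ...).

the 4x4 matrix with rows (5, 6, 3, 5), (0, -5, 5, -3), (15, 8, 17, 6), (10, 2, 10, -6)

Forward elimination:
R2: entry in column 1 is already 0 -> m_{21} = 0 (no row operation needed)
R3 <- R3 - (3)*R1:  [   0  -10    8   -9 ]
R4 <- R4 - (2)*R1:  [   0  -10    4  -16 ]
R3 <- R3 - (2)*R2:  [  0   0  -2  -3 ]
R4 <- R4 - (2)*R2:  [   0    0   -6  -10 ]
R4 <- R4 - (3)*R3:  [  0   0   0  -1 ]
Multipliers (in order of application): m_{21} = 0, m_{31} = 3, m_{41} = 2, m_{32} = 2, m_{42} = 2, m_{43} = 3

multipliers: 0, 3, 2, 2, 2, 3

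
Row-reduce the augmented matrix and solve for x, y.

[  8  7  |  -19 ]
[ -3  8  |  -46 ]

Forward elimination on [A|b]:
R2 <- R2 - (-3/8)*R1:  [      0    85/8  -425/8 ]
Row echelon form:
[ 8     7  |     -19 ]
[ 0  85/8  |  -425/8 ]
Back-substitution:
y = (-425/8) / (85/8) = -5
x = (-19 - (7)*(-5)) / 8 = 2

(2, -5)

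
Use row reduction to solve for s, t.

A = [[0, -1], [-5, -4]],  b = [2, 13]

(-1, -2)

Forward elimination on [A|b]:
R1 <-> R2   (pivot in column 1 was zero)
[ -5  -4  13 ]
[  0  -1   2 ]
Row echelon form:
[ -5  -4  |  13 ]
[  0  -1  |   2 ]
Back-substitution:
t = (2) / -1 = -2
s = (13 - (-4)*(-2)) / -5 = -1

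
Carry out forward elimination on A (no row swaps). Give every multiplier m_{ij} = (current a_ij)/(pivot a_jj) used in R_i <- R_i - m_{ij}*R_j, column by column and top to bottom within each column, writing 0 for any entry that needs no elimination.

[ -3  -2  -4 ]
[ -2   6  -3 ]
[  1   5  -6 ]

multipliers: 2/3, -1/3, 13/22

Forward elimination:
R2 <- R2 - (2/3)*R1:  [    0  22/3  -1/3 ]
R3 <- R3 - (-1/3)*R1:  [     0   13/3  -22/3 ]
R3 <- R3 - (13/22)*R2:  [       0        0  -157/22 ]
Multipliers (in order of application): m_{21} = 2/3, m_{31} = -1/3, m_{32} = 13/22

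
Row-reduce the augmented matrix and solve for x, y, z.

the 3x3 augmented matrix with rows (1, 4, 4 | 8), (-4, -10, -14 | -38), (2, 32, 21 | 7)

(4, -2, 3)

Forward elimination on [A|b]:
R2 <- R2 - (-4)*R1:  [  0   6   2  -6 ]
R3 <- R3 - (2)*R1:  [  0  24  13  -9 ]
R3 <- R3 - (4)*R2:  [  0   0   5  15 ]
Row echelon form:
[ 1  4  4  |   8 ]
[ 0  6  2  |  -6 ]
[ 0  0  5  |  15 ]
Back-substitution:
z = (15) / 5 = 3
y = (-6 - (2)*(3)) / 6 = -2
x = (8 - (4)*(-2) - (4)*(3)) / 1 = 4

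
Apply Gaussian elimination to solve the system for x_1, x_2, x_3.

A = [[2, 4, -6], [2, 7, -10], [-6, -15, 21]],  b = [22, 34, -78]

(3, 4, 0)

Forward elimination on [A|b]:
R2 <- R2 - (1)*R1:  [  0   3  -4  12 ]
R3 <- R3 - (-3)*R1:  [   0   -3    3  -12 ]
R3 <- R3 - (-1)*R2:  [  0   0  -1   0 ]
Row echelon form:
[ 2  4  -6  |  22 ]
[ 0  3  -4  |  12 ]
[ 0  0  -1  |   0 ]
Back-substitution:
x_3 = (0) / -1 = 0
x_2 = (12 - (-4)*(0)) / 3 = 4
x_1 = (22 - (4)*(4) - (-6)*(0)) / 2 = 3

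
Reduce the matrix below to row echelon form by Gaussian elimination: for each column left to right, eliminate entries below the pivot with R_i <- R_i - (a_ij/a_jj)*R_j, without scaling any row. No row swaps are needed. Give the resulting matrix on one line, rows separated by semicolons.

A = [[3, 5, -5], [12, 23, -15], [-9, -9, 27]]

Forward elimination:
R2 <- R2 - (4)*R1:  [ 0  3  5 ]
R3 <- R3 - (-3)*R1:  [  0   6  12 ]
R3 <- R3 - (2)*R2:  [ 0  0  2 ]
Row echelon form:
[ 3  5  -5 ]
[ 0  3   5 ]
[ 0  0   2 ]

REF = [3 5 -5; 0 3 5; 0 0 2]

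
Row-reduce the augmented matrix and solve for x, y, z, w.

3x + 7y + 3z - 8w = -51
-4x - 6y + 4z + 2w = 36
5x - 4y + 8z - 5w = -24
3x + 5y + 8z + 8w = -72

(-5, -5, -3, -1)

Forward elimination on [A|b]:
R2 <- R2 - (-4/3)*R1:  [     0   10/3      8  -26/3    -32 ]
R3 <- R3 - (5/3)*R1:  [     0  -47/3      3   25/3     61 ]
R4 <- R4 - (1)*R1:  [   0   -2    5   16  -21 ]
R3 <- R3 - (-47/10)*R2:  [      0       0   203/5  -162/5  -447/5 ]
R4 <- R4 - (-3/5)*R2:  [      0       0    49/5    54/5  -201/5 ]
R4 <- R4 - (7/29)*R3:  [       0        0        0   540/29  -540/29 ]
Row echelon form:
[ 3     7      3      -8  |      -51 ]
[ 0  10/3      8   -26/3  |      -32 ]
[ 0     0  203/5  -162/5  |   -447/5 ]
[ 0     0      0  540/29  |  -540/29 ]
Back-substitution:
w = (-540/29) / (540/29) = -1
z = (-447/5 - (-162/5)*(-1)) / (203/5) = -3
y = (-32 - (8)*(-3) - (-26/3)*(-1)) / (10/3) = -5
x = (-51 - (7)*(-5) - (3)*(-3) - (-8)*(-1)) / 3 = -5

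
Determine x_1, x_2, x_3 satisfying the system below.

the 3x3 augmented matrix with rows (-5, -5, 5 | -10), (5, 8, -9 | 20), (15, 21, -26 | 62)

Forward elimination on [A|b]:
R2 <- R2 - (-1)*R1:  [  0   3  -4  10 ]
R3 <- R3 - (-3)*R1:  [   0    6  -11   32 ]
R3 <- R3 - (2)*R2:  [  0   0  -3  12 ]
Row echelon form:
[ -5  -5   5  |  -10 ]
[  0   3  -4  |   10 ]
[  0   0  -3  |   12 ]
Back-substitution:
x_3 = (12) / -3 = -4
x_2 = (10 - (-4)*(-4)) / 3 = -2
x_1 = (-10 - (-5)*(-2) - (5)*(-4)) / -5 = 0

(0, -2, -4)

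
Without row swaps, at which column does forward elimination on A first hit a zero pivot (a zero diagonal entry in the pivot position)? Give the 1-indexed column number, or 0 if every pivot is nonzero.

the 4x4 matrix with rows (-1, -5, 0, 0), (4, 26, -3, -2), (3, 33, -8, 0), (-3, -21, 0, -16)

first zero-pivot column = 4

Naive forward elimination:
R2 <- R2 - (-4)*R1:  [  0   6  -3  -2 ]
R3 <- R3 - (-3)*R1:  [  0  18  -8   0 ]
R4 <- R4 - (3)*R1:  [   0   -6    0  -16 ]
R3 <- R3 - (3)*R2:  [ 0  0  1  6 ]
R4 <- R4 - (-1)*R2:  [   0    0   -3  -18 ]
R4 <- R4 - (-3)*R3:  [ 0  0  0  0 ]
Matrix at this point:
[ -1  -5   0   0 ]
[  0   6  -3  -2 ]
[  0   0   1   6 ]
[  0   0   0   0 ]
Pivot entry (4,4) in the last row is zero and there are no rows below to swap with -> zero pivot in column 4 (A is singular).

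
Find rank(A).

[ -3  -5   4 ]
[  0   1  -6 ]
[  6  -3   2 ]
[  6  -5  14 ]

Row reduction:
R3 <- R3 - (-2)*R1:  [   0  -13   10 ]
R4 <- R4 - (-2)*R1:  [   0  -15   22 ]
R3 <- R3 - (-13)*R2:  [   0    0  -68 ]
R4 <- R4 - (-15)*R2:  [   0    0  -68 ]
R4 <- R4 - (1)*R3:  [ 0  0  0 ]
Row echelon form:
[ -3  -5    4 ]
[  0   1   -6 ]
[  0   0  -68 ]
[  0   0    0 ]
Nonzero rows / pivot columns: 3

rank(A) = 3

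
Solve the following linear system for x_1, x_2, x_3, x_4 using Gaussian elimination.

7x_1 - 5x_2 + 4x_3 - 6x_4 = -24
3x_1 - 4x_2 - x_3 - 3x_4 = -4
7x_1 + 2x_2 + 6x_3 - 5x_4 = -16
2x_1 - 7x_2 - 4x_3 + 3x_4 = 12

Forward elimination on [A|b]:
R2 <- R2 - (3/7)*R1:  [     0  -13/7  -19/7   -3/7   44/7 ]
R3 <- R3 - (1)*R1:  [ 0  7  2  1  8 ]
R4 <- R4 - (2/7)*R1:  [     0  -39/7  -36/7   33/7  132/7 ]
R3 <- R3 - (-49/13)*R2:  [       0        0  -107/13    -8/13   412/13 ]
R4 <- R4 - (3)*R2:  [ 0  0  3  6  0 ]
R4 <- R4 - (-39/107)*R3:  [        0         0         0   618/107  1236/107 ]
Row echelon form:
[ 7     -5        4       -6  |       -24 ]
[ 0  -13/7    -19/7     -3/7  |      44/7 ]
[ 0      0  -107/13    -8/13  |    412/13 ]
[ 0      0        0  618/107  |  1236/107 ]
Back-substitution:
x_4 = (1236/107) / (618/107) = 2
x_3 = (412/13 - (-8/13)*(2)) / (-107/13) = -4
x_2 = (44/7 - (-19/7)*(-4) - (-3/7)*(2)) / (-13/7) = 2
x_1 = (-24 - (-5)*(2) - (4)*(-4) - (-6)*(2)) / 7 = 2

(2, 2, -4, 2)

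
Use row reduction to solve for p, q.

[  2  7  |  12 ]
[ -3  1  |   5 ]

Forward elimination on [A|b]:
R2 <- R2 - (-3/2)*R1:  [    0  23/2    23 ]
Row echelon form:
[ 2     7  |  12 ]
[ 0  23/2  |  23 ]
Back-substitution:
q = (23) / (23/2) = 2
p = (12 - (7)*(2)) / 2 = -1

(-1, 2)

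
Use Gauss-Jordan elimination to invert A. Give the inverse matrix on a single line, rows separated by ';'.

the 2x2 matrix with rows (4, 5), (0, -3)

Gauss-Jordan on [A | I]:
R1 <- (1/4)*R1:  [   1  5/4  |  1/4    0 ]
R2 <- (1/-3)*R2:  [    0     1  |     0  -1/3 ]
R1 <- R1 - (5/4)*R2:  [    1     0  |   1/4  5/12 ]
Right block of [I | A^{-1}] is the inverse:
[ 1/4  5/12 ]
[   0  -1/3 ]

inverse = [1/4 5/12; 0 -1/3]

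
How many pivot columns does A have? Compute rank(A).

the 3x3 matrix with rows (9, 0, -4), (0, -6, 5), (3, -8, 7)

rank(A) = 3

Row reduction:
R3 <- R3 - (1/3)*R1:  [    0    -8  25/3 ]
R3 <- R3 - (4/3)*R2:  [   0    0  5/3 ]
Row echelon form:
[ 9   0   -4 ]
[ 0  -6    5 ]
[ 0   0  5/3 ]
Nonzero rows / pivot columns: 3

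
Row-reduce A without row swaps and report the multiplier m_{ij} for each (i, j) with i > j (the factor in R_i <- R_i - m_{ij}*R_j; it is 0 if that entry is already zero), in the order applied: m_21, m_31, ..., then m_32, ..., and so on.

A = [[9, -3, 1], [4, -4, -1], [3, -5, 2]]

Forward elimination:
R2 <- R2 - (4/9)*R1:  [     0   -8/3  -13/9 ]
R3 <- R3 - (1/3)*R1:  [   0   -4  5/3 ]
R3 <- R3 - (3/2)*R2:  [    0     0  23/6 ]
Multipliers (in order of application): m_{21} = 4/9, m_{31} = 1/3, m_{32} = 3/2

multipliers: 4/9, 1/3, 3/2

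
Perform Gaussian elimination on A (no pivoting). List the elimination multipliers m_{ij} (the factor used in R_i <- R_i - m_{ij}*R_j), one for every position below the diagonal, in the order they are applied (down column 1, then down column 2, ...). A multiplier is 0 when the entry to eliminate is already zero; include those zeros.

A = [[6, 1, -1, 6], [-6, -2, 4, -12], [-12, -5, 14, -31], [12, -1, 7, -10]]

Forward elimination:
R2 <- R2 - (-1)*R1:  [  0  -1   3  -6 ]
R3 <- R3 - (-2)*R1:  [   0   -3   12  -19 ]
R4 <- R4 - (2)*R1:  [   0   -3    9  -22 ]
R3 <- R3 - (3)*R2:  [  0   0   3  -1 ]
R4 <- R4 - (3)*R2:  [  0   0   0  -4 ]
R4: entry in column 3 is already 0 -> m_{43} = 0 (no row operation needed)
Multipliers (in order of application): m_{21} = -1, m_{31} = -2, m_{41} = 2, m_{32} = 3, m_{42} = 3, m_{43} = 0

multipliers: -1, -2, 2, 3, 3, 0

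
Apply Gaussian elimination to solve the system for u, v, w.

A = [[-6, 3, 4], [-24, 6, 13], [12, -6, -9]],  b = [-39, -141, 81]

Forward elimination on [A|b]:
R2 <- R2 - (4)*R1:  [  0  -6  -3  15 ]
R3 <- R3 - (-2)*R1:  [  0   0  -1   3 ]
Row echelon form:
[ -6   3   4  |  -39 ]
[  0  -6  -3  |   15 ]
[  0   0  -1  |    3 ]
Back-substitution:
w = (3) / -1 = -3
v = (15 - (-3)*(-3)) / -6 = -1
u = (-39 - (3)*(-1) - (4)*(-3)) / -6 = 4

(4, -1, -3)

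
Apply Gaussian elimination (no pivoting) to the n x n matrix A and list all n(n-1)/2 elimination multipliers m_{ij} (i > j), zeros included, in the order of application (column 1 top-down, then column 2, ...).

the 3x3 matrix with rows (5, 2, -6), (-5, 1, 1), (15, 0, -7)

multipliers: -1, 3, -2

Forward elimination:
R2 <- R2 - (-1)*R1:  [  0   3  -5 ]
R3 <- R3 - (3)*R1:  [  0  -6  11 ]
R3 <- R3 - (-2)*R2:  [ 0  0  1 ]
Multipliers (in order of application): m_{21} = -1, m_{31} = 3, m_{32} = -2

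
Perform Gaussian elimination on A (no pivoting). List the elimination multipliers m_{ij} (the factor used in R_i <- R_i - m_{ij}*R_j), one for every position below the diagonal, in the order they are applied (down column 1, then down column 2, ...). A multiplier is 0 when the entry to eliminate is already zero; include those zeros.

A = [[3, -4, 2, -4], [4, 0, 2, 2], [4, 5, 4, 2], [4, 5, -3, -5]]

Forward elimination:
R2 <- R2 - (4/3)*R1:  [    0  16/3  -2/3  22/3 ]
R3 <- R3 - (4/3)*R1:  [    0  31/3   4/3  22/3 ]
R4 <- R4 - (4/3)*R1:  [     0   31/3  -17/3    1/3 ]
R3 <- R3 - (31/16)*R2:  [     0      0   21/8  -55/8 ]
R4 <- R4 - (31/16)*R2:  [      0       0   -35/8  -111/8 ]
R4 <- R4 - (-5/3)*R3:  [     0      0      0  -76/3 ]
Multipliers (in order of application): m_{21} = 4/3, m_{31} = 4/3, m_{41} = 4/3, m_{32} = 31/16, m_{42} = 31/16, m_{43} = -5/3

multipliers: 4/3, 4/3, 4/3, 31/16, 31/16, -5/3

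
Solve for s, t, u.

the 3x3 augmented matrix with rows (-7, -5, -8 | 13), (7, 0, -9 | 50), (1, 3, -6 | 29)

Forward elimination on [A|b]:
R2 <- R2 - (-1)*R1:  [   0   -5  -17   63 ]
R3 <- R3 - (-1/7)*R1:  [     0   16/7  -50/7  216/7 ]
R3 <- R3 - (-16/35)*R2:  [       0        0  -522/35  2088/35 ]
Row echelon form:
[ -7  -5       -8  |       13 ]
[  0  -5      -17  |       63 ]
[  0   0  -522/35  |  2088/35 ]
Back-substitution:
u = (2088/35) / (-522/35) = -4
t = (63 - (-17)*(-4)) / -5 = 1
s = (13 - (-5)*(1) - (-8)*(-4)) / -7 = 2

(2, 1, -4)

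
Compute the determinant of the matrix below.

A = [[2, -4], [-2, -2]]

Forward elimination:
R2 <- R2 - (-1)*R1:  [  0  -6 ]
Upper-triangular form:
[ 2  -4 ]
[ 0  -6 ]
det(A) = (-1)^0 * (2) * (-6) = -12  (0 row swaps -> sign +1)

det(A) = -12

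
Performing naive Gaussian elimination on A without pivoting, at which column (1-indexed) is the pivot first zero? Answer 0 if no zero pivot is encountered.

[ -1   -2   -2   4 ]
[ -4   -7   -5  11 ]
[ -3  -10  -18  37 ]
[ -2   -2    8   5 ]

Naive forward elimination:
R2 <- R2 - (4)*R1:  [  0   1   3  -5 ]
R3 <- R3 - (3)*R1:  [   0   -4  -12   25 ]
R4 <- R4 - (2)*R1:  [  0   2  12  -3 ]
R3 <- R3 - (-4)*R2:  [ 0  0  0  5 ]
R4 <- R4 - (2)*R2:  [ 0  0  6  7 ]
Matrix at this point:
[ -1  -2  -2   4 ]
[  0   1   3  -5 ]
[  0   0   0   5 ]
[  0   0   6   7 ]
Pivot entry (3,3) is zero but row 4 has 6 in column 3 -> naive elimination stops; a row interchange (e.g. R3 <-> R4) would be required here.

first zero-pivot column = 3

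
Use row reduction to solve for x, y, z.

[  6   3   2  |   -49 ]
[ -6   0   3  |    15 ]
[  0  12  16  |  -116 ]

Forward elimination on [A|b]:
R2 <- R2 - (-1)*R1:  [   0    3    5  -34 ]
R3 <- R3 - (4)*R2:  [  0   0  -4  20 ]
Row echelon form:
[ 6  3   2  |  -49 ]
[ 0  3   5  |  -34 ]
[ 0  0  -4  |   20 ]
Back-substitution:
z = (20) / -4 = -5
y = (-34 - (5)*(-5)) / 3 = -3
x = (-49 - (3)*(-3) - (2)*(-5)) / 6 = -5

(-5, -3, -5)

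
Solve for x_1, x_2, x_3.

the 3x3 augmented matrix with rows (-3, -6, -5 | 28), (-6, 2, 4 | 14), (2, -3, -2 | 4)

Forward elimination on [A|b]:
R2 <- R2 - (2)*R1:  [   0   14   14  -42 ]
R3 <- R3 - (-2/3)*R1:  [     0     -7  -16/3   68/3 ]
R3 <- R3 - (-1/2)*R2:  [   0    0  5/3  5/3 ]
Row echelon form:
[ -3  -6   -5  |   28 ]
[  0  14   14  |  -42 ]
[  0   0  5/3  |  5/3 ]
Back-substitution:
x_3 = (5/3) / (5/3) = 1
x_2 = (-42 - (14)*(1)) / 14 = -4
x_1 = (28 - (-6)*(-4) - (-5)*(1)) / -3 = -3

(-3, -4, 1)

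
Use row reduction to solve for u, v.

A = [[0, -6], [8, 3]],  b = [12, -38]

(-4, -2)

Forward elimination on [A|b]:
R1 <-> R2   (pivot in column 1 was zero)
[ 8   3  -38 ]
[ 0  -6   12 ]
Row echelon form:
[ 8   3  |  -38 ]
[ 0  -6  |   12 ]
Back-substitution:
v = (12) / -6 = -2
u = (-38 - (3)*(-2)) / 8 = -4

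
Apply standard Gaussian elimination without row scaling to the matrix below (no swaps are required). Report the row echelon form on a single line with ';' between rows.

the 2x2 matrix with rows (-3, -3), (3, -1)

Forward elimination:
R2 <- R2 - (-1)*R1:  [  0  -4 ]
Row echelon form:
[ -3  -3 ]
[  0  -4 ]

REF = [-3 -3; 0 -4]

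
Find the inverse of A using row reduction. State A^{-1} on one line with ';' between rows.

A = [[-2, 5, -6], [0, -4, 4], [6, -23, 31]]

inverse = [-4/5 -17/40 -1/10; 3/5 -13/20 1/5; 3/5 -2/5 1/5]

Gauss-Jordan on [A | I]:
R1 <- (1/-2)*R1:  [    1  -5/2     3  |  -1/2     0     0 ]
R3 <- R3 - (6)*R1:  [  0  -8  13  |   3   0   1 ]
R2 <- (1/-4)*R2:  [    0     1    -1  |     0  -1/4     0 ]
R1 <- R1 - (-5/2)*R2:  [    1     0   1/2  |  -1/2  -5/8     0 ]
R3 <- R3 - (-8)*R2:  [  0   0   5  |   3  -2   1 ]
R3 <- (1/5)*R3:  [    0     0     1  |   3/5  -2/5   1/5 ]
R1 <- R1 - (1/2)*R3:  [      1       0       0  |    -4/5  -17/40   -1/10 ]
R2 <- R2 - (-1)*R3:  [      0       1       0  |     3/5  -13/20     1/5 ]
Right block of [I | A^{-1}] is the inverse:
[ -4/5  -17/40  -1/10 ]
[  3/5  -13/20    1/5 ]
[  3/5    -2/5    1/5 ]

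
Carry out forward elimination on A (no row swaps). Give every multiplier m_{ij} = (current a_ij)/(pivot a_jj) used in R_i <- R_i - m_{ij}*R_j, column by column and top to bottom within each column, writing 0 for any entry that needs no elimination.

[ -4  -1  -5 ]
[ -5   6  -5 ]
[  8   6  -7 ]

multipliers: 5/4, -2, 16/29

Forward elimination:
R2 <- R2 - (5/4)*R1:  [    0  29/4   5/4 ]
R3 <- R3 - (-2)*R1:  [   0    4  -17 ]
R3 <- R3 - (16/29)*R2:  [       0        0  -513/29 ]
Multipliers (in order of application): m_{21} = 5/4, m_{31} = -2, m_{32} = 16/29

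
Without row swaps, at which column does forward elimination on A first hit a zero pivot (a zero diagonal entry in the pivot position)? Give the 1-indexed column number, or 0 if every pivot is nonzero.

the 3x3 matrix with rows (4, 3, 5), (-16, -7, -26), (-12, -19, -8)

first zero-pivot column = 0

Naive forward elimination:
R2 <- R2 - (-4)*R1:  [  0   5  -6 ]
R3 <- R3 - (-3)*R1:  [   0  -10    7 ]
R3 <- R3 - (-2)*R2:  [  0   0  -5 ]
All pivots nonzero; naive elimination completes without hitting a zero pivot.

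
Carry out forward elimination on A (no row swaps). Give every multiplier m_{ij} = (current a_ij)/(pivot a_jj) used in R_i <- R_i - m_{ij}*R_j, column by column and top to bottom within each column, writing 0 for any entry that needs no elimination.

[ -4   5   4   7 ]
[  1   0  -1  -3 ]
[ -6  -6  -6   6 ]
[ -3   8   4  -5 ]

Forward elimination:
R2 <- R2 - (-1/4)*R1:  [    0   5/4     0  -5/4 ]
R3 <- R3 - (3/2)*R1:  [     0  -27/2    -12   -9/2 ]
R4 <- R4 - (3/4)*R1:  [     0   17/4      1  -41/4 ]
R3 <- R3 - (-54/5)*R2:  [   0    0  -12  -18 ]
R4 <- R4 - (17/5)*R2:  [  0   0   1  -6 ]
R4 <- R4 - (-1/12)*R3:  [     0      0      0  -15/2 ]
Multipliers (in order of application): m_{21} = -1/4, m_{31} = 3/2, m_{41} = 3/4, m_{32} = -54/5, m_{42} = 17/5, m_{43} = -1/12

multipliers: -1/4, 3/2, 3/4, -54/5, 17/5, -1/12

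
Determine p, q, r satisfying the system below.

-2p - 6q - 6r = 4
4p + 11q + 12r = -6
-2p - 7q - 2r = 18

Forward elimination on [A|b]:
R2 <- R2 - (-2)*R1:  [  0  -1   0   2 ]
R3 <- R3 - (1)*R1:  [  0  -1   4  14 ]
R3 <- R3 - (1)*R2:  [  0   0   4  12 ]
Row echelon form:
[ -2  -6  -6  |   4 ]
[  0  -1   0  |   2 ]
[  0   0   4  |  12 ]
Back-substitution:
r = (12) / 4 = 3
q = (2) / -1 = -2
p = (4 - (-6)*(-2) - (-6)*(3)) / -2 = -5

(-5, -2, 3)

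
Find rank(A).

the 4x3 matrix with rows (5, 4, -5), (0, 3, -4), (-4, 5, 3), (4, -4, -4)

rank(A) = 3

Row reduction:
R3 <- R3 - (-4/5)*R1:  [    0  41/5    -1 ]
R4 <- R4 - (4/5)*R1:  [     0  -36/5      0 ]
R3 <- R3 - (41/15)*R2:  [      0       0  149/15 ]
R4 <- R4 - (-12/5)*R2:  [     0      0  -48/5 ]
R4 <- R4 - (-144/149)*R3:  [ 0  0  0 ]
Row echelon form:
[ 5  4      -5 ]
[ 0  3      -4 ]
[ 0  0  149/15 ]
[ 0  0       0 ]
Nonzero rows / pivot columns: 3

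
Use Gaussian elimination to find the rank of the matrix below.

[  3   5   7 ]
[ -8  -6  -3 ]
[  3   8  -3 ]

Row reduction:
R2 <- R2 - (-8/3)*R1:  [    0  22/3  47/3 ]
R3 <- R3 - (1)*R1:  [   0    3  -10 ]
R3 <- R3 - (9/22)*R2:  [       0        0  -361/22 ]
Row echelon form:
[ 3     5        7 ]
[ 0  22/3     47/3 ]
[ 0     0  -361/22 ]
Nonzero rows / pivot columns: 3

rank(A) = 3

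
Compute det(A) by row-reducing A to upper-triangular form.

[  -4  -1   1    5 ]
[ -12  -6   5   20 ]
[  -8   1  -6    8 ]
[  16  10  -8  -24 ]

Forward elimination:
R2 <- R2 - (3)*R1:  [  0  -3   2   5 ]
R3 <- R3 - (2)*R1:  [  0   3  -8  -2 ]
R4 <- R4 - (-4)*R1:  [  0   6  -4  -4 ]
R3 <- R3 - (-1)*R2:  [  0   0  -6   3 ]
R4 <- R4 - (-2)*R2:  [ 0  0  0  6 ]
Upper-triangular form:
[ -4  -1   1  5 ]
[  0  -3   2  5 ]
[  0   0  -6  3 ]
[  0   0   0  6 ]
det(A) = (-1)^0 * (-4) * (-3) * (-6) * (6) = -432  (0 row swaps -> sign +1)

det(A) = -432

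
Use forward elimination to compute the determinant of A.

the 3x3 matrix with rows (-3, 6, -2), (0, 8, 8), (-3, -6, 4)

Forward elimination:
R3 <- R3 - (1)*R1:  [   0  -12    6 ]
R3 <- R3 - (-3/2)*R2:  [  0   0  18 ]
Upper-triangular form:
[ -3  6  -2 ]
[  0  8   8 ]
[  0  0  18 ]
det(A) = (-1)^0 * (-3) * (8) * (18) = -432  (0 row swaps -> sign +1)

det(A) = -432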